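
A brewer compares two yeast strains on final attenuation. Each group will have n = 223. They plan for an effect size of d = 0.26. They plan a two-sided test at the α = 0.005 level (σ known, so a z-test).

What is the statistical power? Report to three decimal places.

Noncentrality parameter: δ = d·√(n/2) = 0.26 × √(223/2) = 2.7454
Critical value for a two-sided test at α = 0.005: z_{α/2} = 2.807.
Power = Φ(δ − 2.807) + Φ(−δ − 2.807) = Φ(-0.062) + Φ(-5.552) = 0.4754 + 0.0000 = 0.4754.

Power ≈ 0.475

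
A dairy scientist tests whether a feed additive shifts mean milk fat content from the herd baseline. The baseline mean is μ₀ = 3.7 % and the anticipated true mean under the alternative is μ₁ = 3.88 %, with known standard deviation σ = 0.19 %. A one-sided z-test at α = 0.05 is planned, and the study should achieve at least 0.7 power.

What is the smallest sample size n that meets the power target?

n = 6

Standardized effect: d = |μ₁ − μ₀| / σ = |3.88 − 3.7| / 0.19 = 0.9474
For power 0.7 need Φ(δ − z_{0.05}) = 0.7, so δ = z_{0.05} + z_{0.30} = 1.645 + 0.524 = 2.169.
δ = d·√n ⇒ n = (δ/d)² = (2.169 / 0.9474)² = 5.24.
Round up to the next whole unit.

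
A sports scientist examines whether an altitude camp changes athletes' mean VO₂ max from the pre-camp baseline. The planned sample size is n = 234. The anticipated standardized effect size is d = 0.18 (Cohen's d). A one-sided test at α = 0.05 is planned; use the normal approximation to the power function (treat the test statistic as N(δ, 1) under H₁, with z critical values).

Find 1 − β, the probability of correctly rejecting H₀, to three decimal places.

Noncentrality parameter: δ = d·√n = 0.18 × √234 = 2.7535
Critical value for a one-sided test at α = 0.05: z_α = 1.645.
Power = P(Z > 1.645 − δ) = Φ(1.109) = 0.8662.

Power ≈ 0.866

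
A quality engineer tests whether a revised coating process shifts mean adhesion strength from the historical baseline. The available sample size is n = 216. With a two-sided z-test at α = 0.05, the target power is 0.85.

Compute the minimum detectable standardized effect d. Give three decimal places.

d ≈ 0.204

Required noncentrality: δ = z_{0.025} + z_{0.15} = 1.960 + 1.036 = 2.996.
(The second rejection-region term Φ(−δ − z_{α/2}) is negligible and dropped.)
δ = d·√n ⇒ d = δ/√n = 2.996/√216 = 0.2039.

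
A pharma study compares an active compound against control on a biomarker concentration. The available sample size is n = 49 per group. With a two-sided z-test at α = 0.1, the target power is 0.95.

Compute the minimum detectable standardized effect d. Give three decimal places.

Required noncentrality: δ = z_{0.05} + z_{0.05} = 1.645 + 1.645 = 3.290.
(Lower-tail contribution to power is negligible for δ > 0.)
δ = d·√(n/2) ⇒ d = δ/√(n/2) = 3.290/√(49/2) = 0.6646.

d ≈ 0.665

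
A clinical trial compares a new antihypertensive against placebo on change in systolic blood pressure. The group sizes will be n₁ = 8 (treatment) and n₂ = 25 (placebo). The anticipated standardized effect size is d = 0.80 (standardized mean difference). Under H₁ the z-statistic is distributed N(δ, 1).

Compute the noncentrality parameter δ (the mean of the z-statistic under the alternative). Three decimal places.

The noncentrality parameter scales effect size by the design's sample-size factor: δ = d / √(1/n₁ + 1/n₂) = 0.80 / √(1/8 + 1/25) = 1.9695

δ ≈ 1.969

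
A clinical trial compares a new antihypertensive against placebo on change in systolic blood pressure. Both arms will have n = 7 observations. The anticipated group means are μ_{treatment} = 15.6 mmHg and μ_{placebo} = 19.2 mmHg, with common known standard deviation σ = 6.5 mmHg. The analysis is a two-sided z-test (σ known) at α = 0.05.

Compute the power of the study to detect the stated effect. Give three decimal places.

Standardized effect: d = |μ_{treatment} − μ_{placebo}| / σ = |15.6 − 19.2| / 6.5 = 0.5538
Noncentrality parameter: δ = d·√(n/2) = 0.5538 × √(7/2) = 1.0362
Critical value for a two-sided test at α = 0.05: z_{α/2} = 1.960.
Power = Φ(δ − 1.960) + Φ(−δ − 1.960) = Φ(-0.924) + Φ(-2.996) = 0.1778 + 0.0014 = 0.1792.

Power ≈ 0.179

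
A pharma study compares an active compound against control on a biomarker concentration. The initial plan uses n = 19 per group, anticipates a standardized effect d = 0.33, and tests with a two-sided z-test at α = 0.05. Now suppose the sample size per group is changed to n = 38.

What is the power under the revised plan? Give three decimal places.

Power ≈ 0.301

With n = 38 per group: δ = d·√(n/2) = 0.33 × √(38/2) = 1.4384. Critical value z_{0.025} = 1.960.
Revised power = Φ(δ − 1.960) + Φ(−δ − 1.960) = Φ(-0.522) + Φ(-3.398) = 0.3010 + 0.0003 = 0.3013.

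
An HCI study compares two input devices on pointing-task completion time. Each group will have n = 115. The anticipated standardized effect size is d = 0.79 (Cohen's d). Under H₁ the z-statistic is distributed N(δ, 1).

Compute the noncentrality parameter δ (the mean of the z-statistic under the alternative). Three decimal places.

δ ≈ 5.990

δ = d·√(n/2) = 0.79 × √(115/2) = 5.9905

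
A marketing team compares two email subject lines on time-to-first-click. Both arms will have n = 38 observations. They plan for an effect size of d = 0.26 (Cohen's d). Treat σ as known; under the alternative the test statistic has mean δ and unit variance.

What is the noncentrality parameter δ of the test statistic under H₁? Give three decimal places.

δ = d·√(n/2) = 0.26 × √(38/2) = 1.1333

δ ≈ 1.133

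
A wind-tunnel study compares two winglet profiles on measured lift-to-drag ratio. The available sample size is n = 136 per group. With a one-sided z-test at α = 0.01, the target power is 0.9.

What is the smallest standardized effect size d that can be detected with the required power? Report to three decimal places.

Required noncentrality: δ = z_{0.01} + z_{0.10} = 2.326 + 1.282 = 3.608.
δ = d·√(n/2) ⇒ d = δ/√(n/2) = 3.608/√(136/2) = 0.4375.

d ≈ 0.438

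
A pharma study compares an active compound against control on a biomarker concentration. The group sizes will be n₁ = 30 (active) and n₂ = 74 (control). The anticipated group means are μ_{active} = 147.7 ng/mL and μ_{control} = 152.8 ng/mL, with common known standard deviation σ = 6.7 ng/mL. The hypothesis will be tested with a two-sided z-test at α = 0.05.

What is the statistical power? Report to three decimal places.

Standardized effect: d = |μ_{active} − μ_{control}| / σ = |147.7 − 152.8| / 6.7 = 0.7612
Noncentrality parameter: δ = d / √(1/n₁ + 1/n₂) = 0.7612 / √(1/30 + 1/74) = 3.5169
Two-sided α = 0.05 → critical value z_{0.025} = 1.960.
Power = Φ(δ − 1.960) + Φ(−δ − 1.960) = Φ(1.557) + Φ(-5.477) = 0.9403 + 0.0000 = 0.9403.

Power ≈ 0.940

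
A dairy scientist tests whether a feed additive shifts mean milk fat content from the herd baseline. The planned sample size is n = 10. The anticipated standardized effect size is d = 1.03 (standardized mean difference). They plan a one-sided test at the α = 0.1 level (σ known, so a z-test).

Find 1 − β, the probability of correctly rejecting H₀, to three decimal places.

Power ≈ 0.976

Noncentrality parameter: δ = d·√n = 1.03 × √10 = 3.2571
Critical value for a one-sided test at α = 0.1: z_α = 1.282.
Power = Φ(δ − 1.282) = Φ(1.976) = 0.9759.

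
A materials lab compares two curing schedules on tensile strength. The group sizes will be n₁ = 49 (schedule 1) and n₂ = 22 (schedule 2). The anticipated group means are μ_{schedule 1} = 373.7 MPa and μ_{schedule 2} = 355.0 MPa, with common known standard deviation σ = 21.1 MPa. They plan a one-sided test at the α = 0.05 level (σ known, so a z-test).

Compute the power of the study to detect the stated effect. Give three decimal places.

Standardized effect: d = |μ_{schedule 1} − μ_{schedule 2}| / σ = |373.7 − 355.0| / 21.1 = 0.8863
Noncentrality parameter: λ = d / √(1/n₁ + 1/n₂) = 0.8863 / √(1/49 + 1/22) = 3.4533
One-sided α = 0.05 → critical value z_{0.05} = 1.645.
Power = P(Z > 1.645 − λ) = Φ(1.808) = 0.9647.

Power ≈ 0.965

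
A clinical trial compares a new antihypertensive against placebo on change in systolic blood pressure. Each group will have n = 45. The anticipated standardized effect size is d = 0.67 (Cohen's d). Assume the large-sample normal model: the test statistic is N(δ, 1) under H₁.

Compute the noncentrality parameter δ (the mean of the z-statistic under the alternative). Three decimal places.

The noncentrality parameter scales effect size by the design's sample-size factor: δ = d·√(n/2) = 0.67 × √(45/2) = 3.1781

δ ≈ 3.178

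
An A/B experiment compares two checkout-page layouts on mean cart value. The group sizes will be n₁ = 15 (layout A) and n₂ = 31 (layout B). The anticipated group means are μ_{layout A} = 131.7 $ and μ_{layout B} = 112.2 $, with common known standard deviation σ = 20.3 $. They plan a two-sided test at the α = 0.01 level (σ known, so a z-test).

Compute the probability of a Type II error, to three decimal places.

Standardized effect: d = |μ_{layout A} − μ_{layout B}| / σ = |131.7 − 112.2| / 20.3 = 0.9606
Noncentrality parameter: δ = d / √(1/n₁ + 1/n₂) = 0.9606 / √(1/15 + 1/31) = 3.0541
Two-sided α = 0.01 → critical value z_{0.005} = 2.576.
Power = Φ(δ − 2.576) + Φ(−δ − 2.576) = Φ(0.478) + Φ(-5.630) = 0.6838 + 0.0000 = 0.6838.
Type II error: β = 1 − power = 1 − 0.6838 = 0.3162.

β ≈ 0.316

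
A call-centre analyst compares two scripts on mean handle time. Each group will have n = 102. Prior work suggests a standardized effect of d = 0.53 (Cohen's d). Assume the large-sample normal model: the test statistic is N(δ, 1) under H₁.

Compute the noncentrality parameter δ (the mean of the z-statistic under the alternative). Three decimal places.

δ = d·√(n/2) = 0.53 × √(102/2) = 3.7850

δ ≈ 3.785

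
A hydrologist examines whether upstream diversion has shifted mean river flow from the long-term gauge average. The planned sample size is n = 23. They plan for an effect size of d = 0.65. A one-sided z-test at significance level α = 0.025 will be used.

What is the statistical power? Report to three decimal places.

Noncentrality parameter: δ = d·√n = 0.65 × √23 = 3.1173
Critical value for a one-sided test at α = 0.025: z_α = 1.960.
Power = Φ(δ − 1.960) = Φ(1.157) = 0.8764.

Power ≈ 0.876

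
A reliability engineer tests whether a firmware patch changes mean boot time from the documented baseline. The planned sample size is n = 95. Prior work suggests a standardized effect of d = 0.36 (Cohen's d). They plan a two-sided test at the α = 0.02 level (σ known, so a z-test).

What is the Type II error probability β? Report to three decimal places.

Noncentrality parameter: δ = d·√n = 0.36 × √95 = 3.5088
Two-sided α = 0.02 → critical value z_{0.01} = 2.326.
Power = Φ(δ − 2.326) + Φ(−δ − 2.326) = Φ(1.182) + Φ(-5.835) = 0.8815 + 0.0000 = 0.8815.
Type II error: β = 1 − power = 1 − 0.8815 = 0.1185.

β ≈ 0.119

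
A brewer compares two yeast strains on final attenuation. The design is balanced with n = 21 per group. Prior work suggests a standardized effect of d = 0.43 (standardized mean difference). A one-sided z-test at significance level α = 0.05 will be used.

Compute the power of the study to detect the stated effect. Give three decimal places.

Power ≈ 0.401

Noncentrality parameter: λ = d·√(n/2) = 0.43 × √(21/2) = 1.3934
Critical value for a one-sided test at α = 0.05: z_α = 1.645.
Power = Φ(λ − 1.645) = Φ(-0.251) = 0.4007.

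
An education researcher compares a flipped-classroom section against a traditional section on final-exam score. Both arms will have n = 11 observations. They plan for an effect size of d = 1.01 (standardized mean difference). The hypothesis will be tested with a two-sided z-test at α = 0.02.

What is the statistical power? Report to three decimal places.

Power ≈ 0.517

Noncentrality parameter: δ = d·√(n/2) = 1.01 × √(11/2) = 2.3687
Two-sided α = 0.02 → critical value z_{0.01} = 2.326.
Power = Φ(δ − 2.326) + Φ(−δ − 2.326) = Φ(0.042) + Φ(-4.695) = 0.5169 + 0.0000 = 0.5169.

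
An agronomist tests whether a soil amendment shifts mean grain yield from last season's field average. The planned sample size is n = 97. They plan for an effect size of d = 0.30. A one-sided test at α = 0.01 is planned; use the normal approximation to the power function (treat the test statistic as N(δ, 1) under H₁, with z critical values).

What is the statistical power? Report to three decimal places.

Noncentrality parameter: δ = d·√n = 0.30 × √97 = 2.9547
One-sided α = 0.01 → critical value z_{0.01} = 2.326.
Power = Φ(δ − 2.326) = Φ(0.628) = 0.7351.

Power ≈ 0.735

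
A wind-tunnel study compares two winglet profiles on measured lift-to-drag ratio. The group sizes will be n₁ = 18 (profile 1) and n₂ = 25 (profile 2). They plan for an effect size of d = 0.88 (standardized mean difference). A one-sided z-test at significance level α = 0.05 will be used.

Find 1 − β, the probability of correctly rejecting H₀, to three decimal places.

Noncentrality parameter: δ = d / √(1/n₁ + 1/n₂) = 0.88 / √(1/18 + 1/25) = 2.8468
Critical value for a one-sided test at α = 0.05: z_α = 1.645.
Power = Φ(δ − 1.645) = Φ(1.202) = 0.8853.

Power ≈ 0.885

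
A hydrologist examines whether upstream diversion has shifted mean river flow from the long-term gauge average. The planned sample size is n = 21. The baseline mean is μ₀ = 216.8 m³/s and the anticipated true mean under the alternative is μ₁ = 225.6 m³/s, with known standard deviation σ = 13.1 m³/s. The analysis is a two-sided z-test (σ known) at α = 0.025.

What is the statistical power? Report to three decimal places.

Standardized effect: d = |μ₁ − μ₀| / σ = |225.6 − 216.8| / 13.1 = 0.6718
Noncentrality parameter: δ = d·√n = 0.6718 × √21 = 3.0784
Critical value for a two-sided test at α = 0.025: z_{α/2} = 2.241.
Power = Φ(δ − 2.241) + Φ(−δ − 2.241) = Φ(0.837) + Φ(-5.320) = 0.7987 + 0.0000 = 0.7987.

Power ≈ 0.799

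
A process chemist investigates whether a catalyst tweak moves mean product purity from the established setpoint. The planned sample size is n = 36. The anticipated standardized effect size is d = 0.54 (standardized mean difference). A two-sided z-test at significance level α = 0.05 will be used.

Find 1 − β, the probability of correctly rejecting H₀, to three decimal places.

Noncentrality parameter: δ = d·√n = 0.54 × √36 = 3.2400
Critical value for a two-sided test at α = 0.05: z_{α/2} = 1.960.
Power = Φ(δ − 1.960) + Φ(−δ − 1.960) = Φ(1.280) + Φ(-5.200) = 0.8997 + 0.0000 = 0.8997.

Power ≈ 0.900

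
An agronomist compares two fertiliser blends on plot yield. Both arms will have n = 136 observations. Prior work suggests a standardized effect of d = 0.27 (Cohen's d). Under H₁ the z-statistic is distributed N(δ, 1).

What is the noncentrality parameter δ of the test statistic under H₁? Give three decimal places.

The noncentrality parameter scales effect size by the design's sample-size factor: δ = d·√(n/2) = 0.27 × √(136/2) = 2.2265

δ ≈ 2.226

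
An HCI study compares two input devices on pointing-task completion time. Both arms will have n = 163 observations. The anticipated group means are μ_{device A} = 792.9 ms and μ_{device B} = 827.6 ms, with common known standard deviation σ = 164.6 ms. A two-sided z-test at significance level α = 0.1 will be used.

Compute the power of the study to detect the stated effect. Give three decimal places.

Power ≈ 0.602

Standardized effect: d = |μ_{device A} − μ_{device B}| / σ = |792.9 − 827.6| / 164.6 = 0.2108
Noncentrality parameter: δ = d·√(n/2) = 0.2108 × √(163/2) = 1.9032
Critical value for a two-sided test at α = 0.1: z_{α/2} = 1.645.
Power = Φ(δ − 1.645) + Φ(−δ − 1.645) = Φ(0.258) + Φ(-3.548) = 0.6019 + 0.0002 = 0.6021.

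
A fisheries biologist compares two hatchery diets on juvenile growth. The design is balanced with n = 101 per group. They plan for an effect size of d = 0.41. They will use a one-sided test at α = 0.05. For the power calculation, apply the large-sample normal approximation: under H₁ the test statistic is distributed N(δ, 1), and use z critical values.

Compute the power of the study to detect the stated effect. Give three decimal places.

Power ≈ 0.898

Noncentrality parameter: δ = d·√(n/2) = 0.41 × √(101/2) = 2.9136
One-sided α = 0.05 → critical value z_{0.05} = 1.645.
Power = P(Z > 1.645 − δ) = Φ(1.269) = 0.8977.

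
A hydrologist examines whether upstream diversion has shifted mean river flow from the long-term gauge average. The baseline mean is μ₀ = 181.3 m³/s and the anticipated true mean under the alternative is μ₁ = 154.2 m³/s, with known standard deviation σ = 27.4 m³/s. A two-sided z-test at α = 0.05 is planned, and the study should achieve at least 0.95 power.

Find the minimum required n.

Standardized effect: d = |μ₁ − μ₀| / σ = |154.2 − 181.3| / 27.4 = 0.9891
Set Φ(δ − 1.960) = 0.95; then δ − 1.960 = Φ⁻¹(0.95) = 1.645, giving δ = 3.605.
(The Φ(−δ − z_{α/2}) term is vanishingly small for δ > 0 and is dropped in the standard sample-size formula.)
δ = d·√n ⇒ n = (δ/d)² = (3.605 / 0.9891)² = 13.28.
Rounding up, n = 14.

n = 14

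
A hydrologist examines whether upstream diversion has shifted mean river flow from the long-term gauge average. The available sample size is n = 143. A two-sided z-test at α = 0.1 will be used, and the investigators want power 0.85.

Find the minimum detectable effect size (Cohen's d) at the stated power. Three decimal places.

Required noncentrality: δ = z_{0.05} + z_{0.15} = 1.645 + 1.036 = 2.681.
(Lower-tail contribution to power is negligible for δ > 0.)
δ = d·√n ⇒ d = δ/√n = 2.681/√143 = 0.2242.

d ≈ 0.224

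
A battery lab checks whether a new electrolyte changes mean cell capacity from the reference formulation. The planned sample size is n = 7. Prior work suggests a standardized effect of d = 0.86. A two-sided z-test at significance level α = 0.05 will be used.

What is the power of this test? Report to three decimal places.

Noncentrality parameter: λ = d·√n = 0.86 × √7 = 2.2753
Two-sided α = 0.05 → critical value z_{0.025} = 1.960.
Power = Φ(λ − 1.960) + Φ(−λ − 1.960) = Φ(0.315) + Φ(-4.235) = 0.6238 + 0.0000 = 0.6238.

Power ≈ 0.624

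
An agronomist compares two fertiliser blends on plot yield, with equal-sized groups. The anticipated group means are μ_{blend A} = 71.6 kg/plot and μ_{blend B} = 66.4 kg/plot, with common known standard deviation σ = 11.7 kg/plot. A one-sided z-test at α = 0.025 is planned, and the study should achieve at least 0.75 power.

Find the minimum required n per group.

n = 71 per group

Standardized effect: d = |μ_{blend A} − μ_{blend B}| / σ = |71.6 − 66.4| / 11.7 = 0.4444
Set Φ(δ − 1.960) = 0.75; then δ − 1.960 = Φ⁻¹(0.75) = 0.674, giving δ = 2.634.
δ = d·√(n/2) ⇒ n = 2(δ/d)² = 2 × (2.634 / 0.4444)² = 70.27.
Round up to the next whole unit.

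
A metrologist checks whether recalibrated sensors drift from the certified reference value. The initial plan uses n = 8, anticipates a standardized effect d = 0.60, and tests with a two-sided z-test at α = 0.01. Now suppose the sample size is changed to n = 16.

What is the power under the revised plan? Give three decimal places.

With n = 16: δ = d·√n = 0.60 × √16 = 2.4000. Critical value z_{0.005} = 2.576.
Revised power = Φ(δ − 2.576) + Φ(−δ − 2.576) = Φ(-0.176) + Φ(-4.976) = 0.4302 + 0.0000 = 0.4302.

Power ≈ 0.430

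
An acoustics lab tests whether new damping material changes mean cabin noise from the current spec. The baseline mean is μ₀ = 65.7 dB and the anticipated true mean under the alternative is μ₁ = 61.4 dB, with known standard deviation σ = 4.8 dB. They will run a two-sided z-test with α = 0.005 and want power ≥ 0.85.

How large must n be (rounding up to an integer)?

Standardized effect: d = |μ₁ − μ₀| / σ = |61.4 − 65.7| / 4.8 = 0.8958
For power 0.85 need Φ(δ − z_{0.0025}) = 0.85, so δ = z_{0.0025} + z_{0.15} = 2.807 + 1.036 = 3.843.
(For δ > 0 the lower-tail rejection region contributes negligibly to power, so the one-term inversion is standard.)
δ = d·√n ⇒ n = (δ/d)² = (3.843 / 0.8958)² = 18.41.
Rounding up, n = 19.

n = 19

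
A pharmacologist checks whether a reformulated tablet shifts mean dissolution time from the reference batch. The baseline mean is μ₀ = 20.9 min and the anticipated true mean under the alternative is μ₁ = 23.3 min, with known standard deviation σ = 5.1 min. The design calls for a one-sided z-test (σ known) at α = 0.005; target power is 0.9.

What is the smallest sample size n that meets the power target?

Standardized effect: d = |μ₁ − μ₀| / σ = |23.3 − 20.9| / 5.1 = 0.4706
Set Φ(δ − 2.576) = 0.9; then δ − 2.576 = Φ⁻¹(0.9) = 1.282, giving δ = 3.857.
δ = d·√n ⇒ n = (δ/d)² = (3.857 / 0.4706)² = 67.19.
Round up to the next whole unit.

n = 68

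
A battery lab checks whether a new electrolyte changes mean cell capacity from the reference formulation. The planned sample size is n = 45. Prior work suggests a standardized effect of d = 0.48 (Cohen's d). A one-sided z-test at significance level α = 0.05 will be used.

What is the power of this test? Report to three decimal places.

Power ≈ 0.942

Noncentrality parameter: δ = d·√n = 0.48 × √45 = 3.2199
One-sided α = 0.05 → critical value z_{0.05} = 1.645.
Power = P(Z > 1.645 − δ) = Φ(1.575) = 0.9424.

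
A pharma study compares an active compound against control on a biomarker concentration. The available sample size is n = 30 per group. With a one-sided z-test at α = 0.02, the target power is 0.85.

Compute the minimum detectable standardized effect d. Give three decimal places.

Required noncentrality: δ = z_{0.02} + z_{0.15} = 2.054 + 1.036 = 3.090.
δ = d·√(n/2) ⇒ d = δ/√(n/2) = 3.090/√(30/2) = 0.7979.

d ≈ 0.798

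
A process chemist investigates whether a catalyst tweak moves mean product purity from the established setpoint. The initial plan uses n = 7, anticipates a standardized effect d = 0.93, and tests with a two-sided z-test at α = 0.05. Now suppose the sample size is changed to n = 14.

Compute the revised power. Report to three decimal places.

With n = 14: δ = d·√n = 0.93 × √14 = 3.4797. Critical value z_{0.025} = 1.960.
Revised power = Φ(δ − 1.960) + Φ(−δ − 1.960) = Φ(1.520) + Φ(-5.440) = 0.9357 + 0.0000 = 0.9357.

Power ≈ 0.936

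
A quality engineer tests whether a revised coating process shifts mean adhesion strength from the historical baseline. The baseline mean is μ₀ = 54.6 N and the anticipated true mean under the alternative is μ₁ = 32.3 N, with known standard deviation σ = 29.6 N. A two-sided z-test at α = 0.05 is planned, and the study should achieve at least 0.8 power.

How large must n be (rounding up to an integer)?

Standardized effect: d = |μ₁ − μ₀| / σ = |32.3 − 54.6| / 29.6 = 0.7534
For power 0.8 need Φ(δ − z_{0.025}) = 0.8, so δ = z_{0.025} + z_{0.20} = 1.960 + 0.842 = 2.802.
(Ignoring the negligible lower-tail rejection probability gives the usual closed-form inversion.)
δ = d·√n ⇒ n = (δ/d)² = (2.802 / 0.7534)² = 13.83.
Rounding up, n = 14.

n = 14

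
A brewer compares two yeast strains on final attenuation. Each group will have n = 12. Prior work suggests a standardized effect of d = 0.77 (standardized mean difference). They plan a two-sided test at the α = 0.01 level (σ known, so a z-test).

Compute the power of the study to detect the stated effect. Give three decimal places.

Noncentrality parameter: λ = d·√(n/2) = 0.77 × √(12/2) = 1.8861
Critical value for a two-sided test at α = 0.01: z_{α/2} = 2.576.
Power = Φ(λ − 2.576) + Φ(−λ − 2.576) = Φ(-0.690) + Φ(-4.462) = 0.2452 + 0.0000 = 0.2452.

Power ≈ 0.245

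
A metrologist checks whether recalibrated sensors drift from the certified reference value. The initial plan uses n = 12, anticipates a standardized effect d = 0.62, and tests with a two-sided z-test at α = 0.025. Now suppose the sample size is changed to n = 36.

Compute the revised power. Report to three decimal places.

Power ≈ 0.930

With n = 36: δ = d·√n = 0.62 × √36 = 3.7200. Critical value z_{0.0125} = 2.241.
Revised power = Φ(δ − 2.241) + Φ(−δ − 2.241) = Φ(1.479) + Φ(-5.961) = 0.9304 + 0.0000 = 0.9304.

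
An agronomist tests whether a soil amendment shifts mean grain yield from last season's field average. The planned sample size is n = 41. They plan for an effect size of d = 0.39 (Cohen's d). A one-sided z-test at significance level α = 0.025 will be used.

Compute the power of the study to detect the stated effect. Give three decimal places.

Power ≈ 0.704

Noncentrality parameter: δ = d·√n = 0.39 × √41 = 2.4972
One-sided α = 0.025 → critical value z_{0.025} = 1.960.
Power = P(Z > 1.960 − δ) = Φ(0.537) = 0.7045.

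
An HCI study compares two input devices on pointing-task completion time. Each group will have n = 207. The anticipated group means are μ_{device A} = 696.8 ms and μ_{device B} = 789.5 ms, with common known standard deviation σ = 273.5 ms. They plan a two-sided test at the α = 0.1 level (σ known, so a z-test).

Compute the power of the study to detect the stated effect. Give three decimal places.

Power ≈ 0.964

Standardized effect: d = |μ_{device A} − μ_{device B}| / σ = |696.8 − 789.5| / 273.5 = 0.3389
Noncentrality parameter: δ = d·√(n/2) = 0.3389 × √(207/2) = 3.4482
Critical value for a two-sided test at α = 0.1: z_{α/2} = 1.645.
Power = Φ(δ − 1.645) + Φ(−δ − 1.645) = Φ(1.803) + Φ(-5.093) = 0.9643 + 0.0000 = 0.9643.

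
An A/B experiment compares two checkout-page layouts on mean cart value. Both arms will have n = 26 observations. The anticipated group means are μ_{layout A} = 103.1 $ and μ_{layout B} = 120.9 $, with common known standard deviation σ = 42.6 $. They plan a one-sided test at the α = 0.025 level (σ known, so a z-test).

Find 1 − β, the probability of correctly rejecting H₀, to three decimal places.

Standardized effect: d = |μ_{layout A} − μ_{layout B}| / σ = |103.1 − 120.9| / 42.6 = 0.4178
Noncentrality parameter: δ = d·√(n/2) = 0.4178 × √(26/2) = 1.5065
Critical value for a one-sided test at α = 0.025: z_α = 1.960.
Power = Φ(δ − 1.960) = Φ(-0.453) = 0.3251.

Power ≈ 0.325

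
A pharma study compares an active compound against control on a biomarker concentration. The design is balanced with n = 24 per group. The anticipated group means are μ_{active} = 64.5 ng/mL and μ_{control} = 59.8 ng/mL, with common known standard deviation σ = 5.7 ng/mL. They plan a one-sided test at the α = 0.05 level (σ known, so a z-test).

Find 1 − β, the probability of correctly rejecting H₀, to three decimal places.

Power ≈ 0.887

Standardized effect: d = |μ_{active} − μ_{control}| / σ = |64.5 − 59.8| / 5.7 = 0.8246
Noncentrality parameter: δ = d·√(n/2) = 0.8246 × √(24/2) = 2.8564
Critical value for a one-sided test at α = 0.05: z_α = 1.645.
Power = Φ(δ − 1.645) = Φ(1.212) = 0.8872.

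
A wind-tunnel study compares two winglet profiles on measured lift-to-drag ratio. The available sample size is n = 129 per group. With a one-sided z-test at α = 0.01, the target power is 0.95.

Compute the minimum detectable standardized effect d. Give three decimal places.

d ≈ 0.494

Required noncentrality: δ = z_{0.01} + z_{0.05} = 2.326 + 1.645 = 3.971.
δ = d·√(n/2) ⇒ d = δ/√(n/2) = 3.971/√(129/2) = 0.4945.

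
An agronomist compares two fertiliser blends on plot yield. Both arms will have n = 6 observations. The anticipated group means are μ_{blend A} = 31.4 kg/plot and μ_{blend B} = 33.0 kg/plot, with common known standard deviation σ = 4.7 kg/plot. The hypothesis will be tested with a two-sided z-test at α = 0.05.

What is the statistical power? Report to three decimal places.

Standardized effect: d = |μ_{blend A} − μ_{blend B}| / σ = |31.4 − 33.0| / 4.7 = 0.3404
Noncentrality parameter: λ = d·√(n/2) = 0.3404 × √(6/2) = 0.5896
Two-sided α = 0.05 → critical value z_{0.025} = 1.960.
Power = Φ(λ − 1.960) + Φ(−λ − 1.960) = Φ(-1.370) + Φ(-2.550) = 0.0853 + 0.0054 = 0.0907.

Power ≈ 0.091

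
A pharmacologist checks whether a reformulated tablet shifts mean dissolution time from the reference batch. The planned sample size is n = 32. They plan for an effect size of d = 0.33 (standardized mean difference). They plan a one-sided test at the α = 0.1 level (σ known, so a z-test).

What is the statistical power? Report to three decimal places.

Noncentrality parameter: δ = d·√n = 0.33 × √32 = 1.8668
Critical value for a one-sided test at α = 0.1: z_α = 1.282.
Power = Φ(δ − 1.282) = Φ(0.585) = 0.7208.

Power ≈ 0.721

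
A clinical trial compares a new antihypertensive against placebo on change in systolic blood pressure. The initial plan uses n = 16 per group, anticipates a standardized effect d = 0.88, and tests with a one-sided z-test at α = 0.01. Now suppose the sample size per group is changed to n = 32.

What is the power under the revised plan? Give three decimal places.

Power ≈ 0.884

With n = 32 per group: δ = d·√(n/2) = 0.88 × √(32/2) = 3.5200. Critical value z_{0.01} = 2.326.
Revised power = P(Z > 2.326 − δ) = Φ(1.194) = 0.8837.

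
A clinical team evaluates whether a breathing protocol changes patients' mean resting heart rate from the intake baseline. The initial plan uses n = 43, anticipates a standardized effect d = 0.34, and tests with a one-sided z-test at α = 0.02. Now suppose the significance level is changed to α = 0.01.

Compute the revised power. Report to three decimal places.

Power ≈ 0.461

δ = d·√n = 0.34 × √43 = 2.2295 (unchanged). New critical value: z_{0.01} = 2.326.
Revised power = Φ(δ − 2.326) = Φ(-0.097) = 0.4614.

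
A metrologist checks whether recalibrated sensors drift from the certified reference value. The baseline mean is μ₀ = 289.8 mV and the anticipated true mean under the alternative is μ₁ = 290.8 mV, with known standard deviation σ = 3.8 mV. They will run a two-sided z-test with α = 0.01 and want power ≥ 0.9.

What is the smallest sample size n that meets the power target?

n = 215

Standardized effect: d = |μ₁ − μ₀| / σ = |290.8 − 289.8| / 3.8 = 0.2632
For power 0.9 need Φ(δ − z_{0.005}) = 0.9, so δ = z_{0.005} + z_{0.10} = 2.576 + 1.282 = 3.857.
(The Φ(−δ − z_{α/2}) term is vanishingly small for δ > 0 and is dropped in the standard sample-size formula.)
δ = d·√n ⇒ n = (δ/d)² = (3.857 / 0.2632)² = 214.86.
Round up to the next whole unit.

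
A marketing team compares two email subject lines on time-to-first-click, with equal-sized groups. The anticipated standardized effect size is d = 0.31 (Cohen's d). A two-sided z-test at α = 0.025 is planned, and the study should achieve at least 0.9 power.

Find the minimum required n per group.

For power 0.9 need Φ(δ − z_{0.0125}) = 0.9, so δ = z_{0.0125} + z_{0.10} = 2.241 + 1.282 = 3.523.
(For δ > 0 the lower-tail rejection region contributes negligibly to power, so the one-term inversion is standard.)
δ = d·√(n/2) ⇒ n = 2(δ/d)² = 2 × (3.523 / 0.31)² = 258.30.
Round up to the next whole unit.

n = 259 per group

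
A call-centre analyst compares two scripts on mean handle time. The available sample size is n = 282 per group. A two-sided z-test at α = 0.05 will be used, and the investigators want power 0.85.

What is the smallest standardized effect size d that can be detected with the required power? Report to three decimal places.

d ≈ 0.252

Need Φ(δ − 1.960) = 0.85, so δ = 1.960 + 1.036 = 2.996.
(Lower-tail contribution to power is negligible for δ > 0.)
δ = d·√(n/2) ⇒ d = δ/√(n/2) = 2.996/√(282/2) = 0.2523.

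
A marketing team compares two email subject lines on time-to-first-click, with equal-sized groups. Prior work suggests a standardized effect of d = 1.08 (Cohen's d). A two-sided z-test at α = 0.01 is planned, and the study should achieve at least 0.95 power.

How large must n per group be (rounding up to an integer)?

For power 0.95 need Φ(δ − z_{0.005}) = 0.95, so δ = z_{0.005} + z_{0.05} = 2.576 + 1.645 = 4.221.
(Ignoring the negligible lower-tail rejection probability gives the usual closed-form inversion.)
δ = d·√(n/2) ⇒ n = 2(δ/d)² = 2 × (4.221 / 1.08)² = 30.55.
Round up to the next whole unit.

n = 31 per group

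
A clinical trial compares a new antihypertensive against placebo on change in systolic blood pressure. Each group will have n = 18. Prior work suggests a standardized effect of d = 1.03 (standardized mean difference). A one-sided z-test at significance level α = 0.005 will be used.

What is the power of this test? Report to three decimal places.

Power ≈ 0.696

Noncentrality parameter: δ = d·√(n/2) = 1.03 × √(18/2) = 3.0900
One-sided α = 0.005 → critical value z_{0.005} = 2.576.
Power = P(Z > 2.576 − δ) = Φ(0.514) = 0.6964.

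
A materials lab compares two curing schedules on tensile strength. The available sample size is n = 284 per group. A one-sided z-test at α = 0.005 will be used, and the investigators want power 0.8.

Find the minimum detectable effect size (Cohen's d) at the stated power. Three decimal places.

Need Φ(δ − 2.576) = 0.8, so δ = 2.576 + 0.842 = 3.417.
δ = d·√(n/2) ⇒ d = δ/√(n/2) = 3.417/√(284/2) = 0.2868.

d ≈ 0.287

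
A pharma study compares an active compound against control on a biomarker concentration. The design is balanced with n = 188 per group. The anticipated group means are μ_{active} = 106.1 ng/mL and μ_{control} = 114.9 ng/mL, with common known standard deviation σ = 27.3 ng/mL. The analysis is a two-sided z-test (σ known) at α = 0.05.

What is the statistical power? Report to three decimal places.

Power ≈ 0.878

Standardized effect: d = |μ_{active} − μ_{control}| / σ = |106.1 − 114.9| / 27.3 = 0.3223
Noncentrality parameter: δ = d·√(n/2) = 0.3223 × √(188/2) = 3.1252
Two-sided α = 0.05 → critical value z_{0.025} = 1.960.
Power = Φ(δ − 1.960) + Φ(−δ − 1.960) = Φ(1.165) + Φ(-5.085) = 0.8780 + 0.0000 = 0.8780.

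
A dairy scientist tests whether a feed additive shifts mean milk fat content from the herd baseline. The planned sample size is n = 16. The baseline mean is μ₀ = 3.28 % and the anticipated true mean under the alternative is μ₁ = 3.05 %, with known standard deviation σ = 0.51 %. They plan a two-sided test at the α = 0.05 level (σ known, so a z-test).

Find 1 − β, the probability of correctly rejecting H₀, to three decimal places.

Standardized effect: d = |μ₁ − μ₀| / σ = |3.05 − 3.28| / 0.51 = 0.4510
Noncentrality parameter: δ = d·√n = 0.4510 × √16 = 1.8039
Critical value for a two-sided test at α = 0.05: z_{α/2} = 1.960.
Power = Φ(δ − 1.960) + Φ(−δ − 1.960) = Φ(-0.156) + Φ(-3.764) = 0.4380 + 0.0001 = 0.4381.

Power ≈ 0.438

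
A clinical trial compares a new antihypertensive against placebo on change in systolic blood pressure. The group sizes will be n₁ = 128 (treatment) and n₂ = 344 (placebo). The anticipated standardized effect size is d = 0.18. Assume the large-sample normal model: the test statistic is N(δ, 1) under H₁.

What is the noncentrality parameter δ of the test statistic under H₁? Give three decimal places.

The noncentrality parameter scales effect size by the design's sample-size factor: δ = d / √(1/n₁ + 1/n₂) = 0.18 / √(1/128 + 1/344) = 1.7385

δ ≈ 1.739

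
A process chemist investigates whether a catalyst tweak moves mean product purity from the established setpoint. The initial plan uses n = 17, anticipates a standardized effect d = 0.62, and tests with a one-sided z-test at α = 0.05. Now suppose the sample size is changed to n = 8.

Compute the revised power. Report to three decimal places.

With n = 8: δ = d·√n = 0.62 × √8 = 1.7536. Critical value z_{0.05} = 1.645.
Revised power = P(Z > 1.645 − δ) = Φ(0.109) = 0.5433.

Power ≈ 0.543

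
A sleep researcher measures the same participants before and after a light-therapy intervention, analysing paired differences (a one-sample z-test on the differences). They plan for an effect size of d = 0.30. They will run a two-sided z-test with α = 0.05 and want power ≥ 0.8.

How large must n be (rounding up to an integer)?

n = 88

Set Φ(δ − 1.960) = 0.8; then δ − 1.960 = Φ⁻¹(0.8) = 0.842, giving δ = 2.802.
(The Φ(−δ − z_{α/2}) term is vanishingly small for δ > 0 and is dropped in the standard sample-size formula.)
δ = d·√n ⇒ n = (δ/d)² = (2.802 / 0.30)² = 87.21.
Rounding up, n = 88.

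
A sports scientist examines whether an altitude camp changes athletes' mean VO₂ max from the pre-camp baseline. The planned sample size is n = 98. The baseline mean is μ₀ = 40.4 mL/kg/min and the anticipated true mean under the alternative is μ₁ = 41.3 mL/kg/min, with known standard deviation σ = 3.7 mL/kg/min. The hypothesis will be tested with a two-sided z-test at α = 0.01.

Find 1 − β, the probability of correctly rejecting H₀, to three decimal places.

Standardized effect: d = |μ₁ − μ₀| / σ = |41.3 − 40.4| / 3.7 = 0.2432
Noncentrality parameter: δ = d·√n = 0.2432 × √98 = 2.4080
Critical value for a two-sided test at α = 0.01: z_{α/2} = 2.576.
Power = Φ(δ − 2.576) + Φ(−δ − 2.576) = Φ(-0.168) + Φ(-4.984) = 0.4334 + 0.0000 = 0.4334.

Power ≈ 0.433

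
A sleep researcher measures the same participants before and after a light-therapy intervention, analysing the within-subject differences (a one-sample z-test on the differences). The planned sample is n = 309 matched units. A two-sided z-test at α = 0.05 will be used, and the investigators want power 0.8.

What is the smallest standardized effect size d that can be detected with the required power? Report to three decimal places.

Required noncentrality: δ = z_{0.025} + z_{0.20} = 1.960 + 0.842 = 2.802.
(Lower-tail contribution to power is negligible for δ > 0.)
δ = d·√n ⇒ d = δ/√n = 2.802/√309 = 0.1594.

d ≈ 0.159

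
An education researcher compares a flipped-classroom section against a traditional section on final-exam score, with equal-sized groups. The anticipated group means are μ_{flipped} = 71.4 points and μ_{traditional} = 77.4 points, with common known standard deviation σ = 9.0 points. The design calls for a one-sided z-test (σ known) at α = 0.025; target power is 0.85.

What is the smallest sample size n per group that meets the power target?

n = 41 per group

Standardized effect: d = |μ_{flipped} − μ_{traditional}| / σ = |71.4 − 77.4| / 9.0 = 0.6667
Set Φ(δ − 1.960) = 0.85; then δ − 1.960 = Φ⁻¹(0.85) = 1.036, giving δ = 2.996.
δ = d·√(n/2) ⇒ n = 2(δ/d)² = 2 × (2.996 / 0.6667)² = 40.40.
Round up to the next whole unit.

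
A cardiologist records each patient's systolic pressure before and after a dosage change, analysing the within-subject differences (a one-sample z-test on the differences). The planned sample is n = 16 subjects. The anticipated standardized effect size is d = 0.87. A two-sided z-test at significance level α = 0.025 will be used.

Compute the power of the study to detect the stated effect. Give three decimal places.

Noncentrality parameter: δ = d·√n = 0.87 × √16 = 3.4800
Two-sided α = 0.025 → critical value z_{0.0125} = 2.241.
Power = Φ(δ − 2.241) + Φ(−δ − 2.241) = Φ(1.239) + Φ(-5.721) = 0.8923 + 0.0000 = 0.8923.

Power ≈ 0.892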